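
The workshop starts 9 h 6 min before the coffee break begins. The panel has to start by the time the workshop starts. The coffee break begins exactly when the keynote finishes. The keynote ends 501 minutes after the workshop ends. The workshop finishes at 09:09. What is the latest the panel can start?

08:24

The keynote ends at 09:09 + 501 min = 17:30.
So the coffee break starts at 17:30.
The workshop starts at 17:30 − 546 min = 08:24.
The panel is bounded by the workshop, so the latest it can start is 08:24.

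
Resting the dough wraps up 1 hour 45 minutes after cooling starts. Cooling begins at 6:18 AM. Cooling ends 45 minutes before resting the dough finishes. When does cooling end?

7:18 AM

Resting the dough ends at 6:18 AM + 105 min = 8:03 AM.
Cooling ends at 8:03 AM − 45 min = 7:18 AM.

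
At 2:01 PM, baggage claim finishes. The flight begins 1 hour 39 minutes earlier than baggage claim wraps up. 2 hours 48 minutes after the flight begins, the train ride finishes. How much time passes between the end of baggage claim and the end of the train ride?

The flight starts at 2:01 PM − 99 min = 12:22 PM.
The train ride ends at 12:22 PM + 168 min = 3:10 PM.
From 2:01 PM to 3:10 PM is 1 h 9 min.

1 h 9 min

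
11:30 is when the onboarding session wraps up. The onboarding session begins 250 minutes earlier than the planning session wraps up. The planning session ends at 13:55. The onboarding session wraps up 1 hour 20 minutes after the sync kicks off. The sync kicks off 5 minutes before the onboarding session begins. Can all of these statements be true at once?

The onboarding session starts at 13:55 − 250 min = 09:45.
The sync starts at 09:45 − 5 min = 09:40.
The onboarding session ends at 09:40 + 80 min = 11:00.
But the onboarding session is also said to end at 11:30 — a 30-minute conflict.

No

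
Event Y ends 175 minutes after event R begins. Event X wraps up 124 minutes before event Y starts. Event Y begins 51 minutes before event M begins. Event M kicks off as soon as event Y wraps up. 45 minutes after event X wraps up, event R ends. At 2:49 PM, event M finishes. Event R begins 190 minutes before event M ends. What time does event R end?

Event R starts at 2:49 PM − 190 min = 11:39 AM.
Event Y ends at 11:39 AM + 175 min = 2:34 PM.
So event M starts at 2:34 PM.
Event Y starts at 2:34 PM − 51 min = 1:43 PM.
Event X ends at 1:43 PM − 124 min = 11:39 AM.
Event R ends at 11:39 AM + 45 min = 12:24 PM.

12:24 PM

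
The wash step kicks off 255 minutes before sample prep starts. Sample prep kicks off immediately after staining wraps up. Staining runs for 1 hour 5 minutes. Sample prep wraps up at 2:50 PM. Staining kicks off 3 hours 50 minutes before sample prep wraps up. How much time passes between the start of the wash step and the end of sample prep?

420 minutes

Staining starts at 2:50 PM − 230 min = 11:00 AM.
Staining ends at 11:00 AM + 65 min = 12:05 PM.
So sample prep starts at 12:05 PM.
The wash step starts at 12:05 PM − 255 min = 7:50 AM.
From 7:50 AM to 2:50 PM is 420 minutes.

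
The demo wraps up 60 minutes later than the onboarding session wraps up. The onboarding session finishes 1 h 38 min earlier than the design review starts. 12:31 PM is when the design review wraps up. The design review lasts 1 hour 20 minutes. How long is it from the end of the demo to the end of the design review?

118 minutes

The design review starts at 12:31 PM − 80 min = 11:11 AM.
The onboarding session ends at 11:11 AM − 98 min = 9:33 AM.
The demo ends at 9:33 AM + 60 min = 10:33 AM.
From 10:33 AM to 12:31 PM is 118 minutes.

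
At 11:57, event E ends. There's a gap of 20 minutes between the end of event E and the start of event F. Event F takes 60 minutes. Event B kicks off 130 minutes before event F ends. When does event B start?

11:07

Event F starts at 11:57 + 20 min = 12:17.
Event F ends at 12:17 + 60 min = 13:17.
Event B starts at 13:17 − 130 min = 11:07.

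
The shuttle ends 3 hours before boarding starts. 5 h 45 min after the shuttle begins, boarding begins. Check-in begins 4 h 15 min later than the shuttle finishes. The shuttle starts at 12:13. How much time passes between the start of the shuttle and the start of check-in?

420 minutes

Boarding starts at 12:13 + 345 min = 17:58.
The shuttle ends at 17:58 − 180 min = 14:58.
Check-in starts at 14:58 + 255 min = 19:13.
From 12:13 to 19:13 is 420 minutes.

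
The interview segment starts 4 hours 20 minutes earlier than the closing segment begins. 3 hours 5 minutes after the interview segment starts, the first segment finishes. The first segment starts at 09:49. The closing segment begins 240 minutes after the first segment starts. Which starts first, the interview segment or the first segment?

the interview segment

The closing segment starts at 09:49 + 240 min = 13:49.
The interview segment starts at 13:49 − 260 min = 09:29.
The interview segment starts at 09:29 and the first segment starts at 09:49, so the interview segment is first.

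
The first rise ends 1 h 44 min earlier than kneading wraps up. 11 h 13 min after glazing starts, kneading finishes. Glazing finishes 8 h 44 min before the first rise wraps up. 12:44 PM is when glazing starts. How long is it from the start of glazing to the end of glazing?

45 minutes

Kneading ends at 12:44 PM + 673 min = 11:57 PM.
The first rise ends at 11:57 PM − 104 min = 10:13 PM.
Glazing ends at 10:13 PM − 524 min = 1:29 PM.
From 12:44 PM to 1:29 PM is 45 minutes.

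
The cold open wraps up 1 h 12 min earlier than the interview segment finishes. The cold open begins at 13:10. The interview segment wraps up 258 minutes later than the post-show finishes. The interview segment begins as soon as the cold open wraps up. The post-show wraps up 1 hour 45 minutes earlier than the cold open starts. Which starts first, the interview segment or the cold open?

the cold open

The post-show ends at 13:10 − 105 min = 11:25.
The interview segment ends at 11:25 + 258 min = 15:43.
The cold open ends at 15:43 − 72 min = 14:31.
So the interview segment starts at 14:31.
The interview segment starts at 14:31 and the cold open starts at 13:10, so the cold open is first.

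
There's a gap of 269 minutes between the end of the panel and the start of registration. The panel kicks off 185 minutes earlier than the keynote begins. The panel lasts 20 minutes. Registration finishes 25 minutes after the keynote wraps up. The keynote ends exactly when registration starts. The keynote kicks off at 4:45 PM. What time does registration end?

6:54 PM

The panel starts at 4:45 PM − 185 min = 1:40 PM.
The panel ends at 1:40 PM + 20 min = 2:00 PM.
Registration starts at 2:00 PM + 269 min = 6:29 PM.
So the keynote ends at 6:29 PM.
Registration ends at 6:29 PM + 25 min = 6:54 PM.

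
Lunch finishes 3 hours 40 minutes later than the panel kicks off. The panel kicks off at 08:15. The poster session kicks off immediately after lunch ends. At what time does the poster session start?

Lunch ends at 08:15 + 220 min = 11:55.
So the poster session starts at 11:55.

11:55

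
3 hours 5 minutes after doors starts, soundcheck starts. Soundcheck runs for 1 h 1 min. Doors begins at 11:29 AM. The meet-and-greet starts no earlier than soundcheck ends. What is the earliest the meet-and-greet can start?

Soundcheck starts at 11:29 AM + 185 min = 2:34 PM.
Soundcheck ends at 2:34 PM + 61 min = 3:35 PM.
The meet-and-greet is bounded by soundcheck, so the earliest it can start is 3:35 PM.

3:35 PM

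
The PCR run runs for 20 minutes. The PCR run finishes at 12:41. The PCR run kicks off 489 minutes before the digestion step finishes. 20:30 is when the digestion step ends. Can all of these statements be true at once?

The PCR run starts at 20:30 − 489 min = 12:21.
The PCR run ends at 12:21 + 20 min = 12:41.
That matches the stated 12:41, so the schedule is consistent.

Yes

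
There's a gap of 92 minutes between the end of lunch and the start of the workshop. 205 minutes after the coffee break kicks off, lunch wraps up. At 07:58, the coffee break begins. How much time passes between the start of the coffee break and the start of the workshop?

297 minutes

Lunch ends at 07:58 + 205 min = 11:23.
The workshop starts at 11:23 + 92 min = 12:55.
From 07:58 to 12:55 is 297 minutes.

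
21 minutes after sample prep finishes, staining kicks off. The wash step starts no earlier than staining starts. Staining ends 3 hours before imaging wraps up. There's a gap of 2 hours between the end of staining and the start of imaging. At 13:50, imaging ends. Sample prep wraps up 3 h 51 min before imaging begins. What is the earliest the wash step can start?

Staining ends at 13:50 − 180 min = 10:50.
Imaging starts at 10:50 + 120 min = 12:50.
Sample prep ends at 12:50 − 231 min = 08:59.
Staining starts at 08:59 + 21 min = 09:20.
The wash step is bounded by staining, so the earliest it can start is 09:20.

09:20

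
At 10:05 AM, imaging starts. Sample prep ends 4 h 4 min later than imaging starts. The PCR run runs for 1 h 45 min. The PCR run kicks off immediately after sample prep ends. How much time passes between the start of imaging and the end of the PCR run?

349 minutes

Sample prep ends at 10:05 AM + 244 min = 2:09 PM.
So the PCR run starts at 2:09 PM.
The PCR run ends at 2:09 PM + 105 min = 3:54 PM.
From 10:05 AM to 3:54 PM is 349 minutes.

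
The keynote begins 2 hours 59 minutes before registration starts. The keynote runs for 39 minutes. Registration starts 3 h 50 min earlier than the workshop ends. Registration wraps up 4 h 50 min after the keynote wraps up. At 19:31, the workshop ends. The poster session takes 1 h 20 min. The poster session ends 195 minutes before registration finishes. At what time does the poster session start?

13:36

Registration starts at 19:31 − 230 min = 15:41.
The keynote starts at 15:41 − 179 min = 12:42.
The keynote ends at 12:42 + 39 min = 13:21.
Registration ends at 13:21 + 290 min = 18:11.
The poster session ends at 18:11 − 195 min = 14:56.
The poster session starts at 14:56 − 80 min = 13:36.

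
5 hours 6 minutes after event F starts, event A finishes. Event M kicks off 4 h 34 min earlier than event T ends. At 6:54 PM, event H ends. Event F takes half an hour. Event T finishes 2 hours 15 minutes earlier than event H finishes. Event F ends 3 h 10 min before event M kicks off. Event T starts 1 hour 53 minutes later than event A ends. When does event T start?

3:24 PM

Event T ends at 6:54 PM − 135 min = 4:39 PM.
Event M starts at 4:39 PM − 274 min = 12:05 PM.
Event F ends at 12:05 PM − 190 min = 8:55 AM.
Event F starts at 8:55 AM − 30 min = 8:25 AM.
Event A ends at 8:25 AM + 306 min = 1:31 PM.
Event T starts at 1:31 PM + 113 min = 3:24 PM.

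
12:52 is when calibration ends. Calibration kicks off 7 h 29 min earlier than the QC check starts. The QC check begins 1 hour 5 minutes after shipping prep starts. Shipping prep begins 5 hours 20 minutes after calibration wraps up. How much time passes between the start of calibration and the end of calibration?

64 minutes

Shipping prep starts at 12:52 + 320 min = 18:12.
The QC check starts at 18:12 + 65 min = 19:17.
Calibration starts at 19:17 − 449 min = 11:48.
From 11:48 to 12:52 is 64 minutes.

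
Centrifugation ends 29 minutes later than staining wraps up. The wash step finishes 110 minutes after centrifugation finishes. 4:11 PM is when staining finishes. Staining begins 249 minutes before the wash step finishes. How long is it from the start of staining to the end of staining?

1 h 50 min

Centrifugation ends at 4:11 PM + 29 min = 4:40 PM.
The wash step ends at 4:40 PM + 110 min = 6:30 PM.
Staining starts at 6:30 PM − 249 min = 2:21 PM.
From 2:21 PM to 4:11 PM is 1 h 50 min.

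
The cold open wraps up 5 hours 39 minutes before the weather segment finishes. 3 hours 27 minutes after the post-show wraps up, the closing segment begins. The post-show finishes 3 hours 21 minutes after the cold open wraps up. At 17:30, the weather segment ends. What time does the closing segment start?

The cold open ends at 17:30 − 339 min = 11:51.
The post-show ends at 11:51 + 201 min = 15:12.
The closing segment starts at 15:12 + 207 min = 18:39.

18:39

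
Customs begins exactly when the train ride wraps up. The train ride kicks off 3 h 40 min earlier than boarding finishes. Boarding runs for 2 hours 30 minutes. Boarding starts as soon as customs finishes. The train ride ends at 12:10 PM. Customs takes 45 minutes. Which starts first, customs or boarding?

Customs starts at 12:10 PM.
Customs ends at 12:10 PM + 45 min = 12:55 PM.
So boarding starts at 12:55 PM.
Customs starts at 12:10 PM and boarding starts at 12:55 PM, so customs is first.

customs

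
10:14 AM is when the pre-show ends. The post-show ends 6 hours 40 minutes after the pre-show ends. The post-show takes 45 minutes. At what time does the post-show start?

The post-show ends at 10:14 AM + 400 min = 4:54 PM.
The post-show starts at 4:54 PM − 45 min = 4:09 PM.

4:09 PM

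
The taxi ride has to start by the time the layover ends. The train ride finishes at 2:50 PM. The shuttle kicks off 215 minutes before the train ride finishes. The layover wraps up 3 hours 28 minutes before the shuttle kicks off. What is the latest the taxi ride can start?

The shuttle starts at 2:50 PM − 215 min = 11:15 AM.
The layover ends at 11:15 AM − 208 min = 7:47 AM.
The taxi ride is bounded by the layover, so the latest it can start is 7:47 AM.

7:47 AM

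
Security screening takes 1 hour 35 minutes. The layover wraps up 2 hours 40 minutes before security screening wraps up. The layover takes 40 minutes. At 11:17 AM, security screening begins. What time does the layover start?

Security screening ends at 11:17 AM + 95 min = 12:52 PM.
The layover ends at 12:52 PM − 160 min = 10:12 AM.
The layover starts at 10:12 AM − 40 min = 9:32 AM.

9:32 AM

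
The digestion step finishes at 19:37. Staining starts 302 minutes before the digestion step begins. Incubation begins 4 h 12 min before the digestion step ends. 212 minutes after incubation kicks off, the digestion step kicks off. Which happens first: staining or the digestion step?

staining

Incubation starts at 19:37 − 252 min = 15:25.
The digestion step starts at 15:25 + 212 min = 18:57.
Staining starts at 18:57 − 302 min = 13:55.
Staining starts at 13:55 and the digestion step starts at 18:57, so staining is first.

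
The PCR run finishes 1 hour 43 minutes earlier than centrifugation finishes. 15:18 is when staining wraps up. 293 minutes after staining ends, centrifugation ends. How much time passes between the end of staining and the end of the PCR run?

Centrifugation ends at 15:18 + 293 min = 20:11.
The PCR run ends at 20:11 − 103 min = 18:28.
From 15:18 to 18:28 is 3 h 10 min.

3 h 10 min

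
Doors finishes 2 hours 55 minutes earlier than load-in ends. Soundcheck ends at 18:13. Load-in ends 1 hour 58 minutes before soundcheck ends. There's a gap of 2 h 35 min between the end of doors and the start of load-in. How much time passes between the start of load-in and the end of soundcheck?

2 hours 18 minutes

Load-in ends at 18:13 − 118 min = 16:15.
Doors ends at 16:15 − 175 min = 13:20.
Load-in starts at 13:20 + 155 min = 15:55.
From 15:55 to 18:13 is 2 hours 18 minutes.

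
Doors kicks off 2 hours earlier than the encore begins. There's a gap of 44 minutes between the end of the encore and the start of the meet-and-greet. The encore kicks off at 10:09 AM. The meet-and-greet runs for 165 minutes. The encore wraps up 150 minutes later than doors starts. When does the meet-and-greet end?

2:08 PM

Doors starts at 10:09 AM − 120 min = 8:09 AM.
The encore ends at 8:09 AM + 150 min = 10:39 AM.
The meet-and-greet starts at 10:39 AM + 44 min = 11:23 AM.
The meet-and-greet ends at 11:23 AM + 165 min = 2:08 PM.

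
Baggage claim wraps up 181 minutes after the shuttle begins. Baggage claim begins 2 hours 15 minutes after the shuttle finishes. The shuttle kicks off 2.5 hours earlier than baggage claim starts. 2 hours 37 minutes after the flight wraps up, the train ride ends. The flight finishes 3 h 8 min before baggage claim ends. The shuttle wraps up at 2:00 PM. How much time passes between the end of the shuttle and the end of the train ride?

Baggage claim starts at 2:00 PM + 135 min = 4:15 PM.
The shuttle starts at 4:15 PM − 150 min = 1:45 PM.
Baggage claim ends at 1:45 PM + 181 min = 4:46 PM.
The flight ends at 4:46 PM − 188 min = 1:38 PM.
The train ride ends at 1:38 PM + 157 min = 4:15 PM.
From 2:00 PM to 4:15 PM is 135 minutes.

135 minutes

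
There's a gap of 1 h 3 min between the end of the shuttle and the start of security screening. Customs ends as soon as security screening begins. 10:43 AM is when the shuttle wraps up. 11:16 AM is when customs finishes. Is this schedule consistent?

No

Security screening starts at 10:43 AM + 63 min = 11:46 AM.
So customs ends at 11:46 AM.
But customs is also said to end at 11:16 AM — a 30-minute conflict.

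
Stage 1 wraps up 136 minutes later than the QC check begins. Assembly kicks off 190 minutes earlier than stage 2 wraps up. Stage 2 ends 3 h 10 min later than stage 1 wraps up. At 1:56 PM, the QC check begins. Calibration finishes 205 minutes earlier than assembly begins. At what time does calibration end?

Stage 1 ends at 1:56 PM + 136 min = 4:12 PM.
Stage 2 ends at 4:12 PM + 190 min = 7:22 PM.
Assembly starts at 7:22 PM − 190 min = 4:12 PM.
Calibration ends at 4:12 PM − 205 min = 12:47 PM.

12:47 PM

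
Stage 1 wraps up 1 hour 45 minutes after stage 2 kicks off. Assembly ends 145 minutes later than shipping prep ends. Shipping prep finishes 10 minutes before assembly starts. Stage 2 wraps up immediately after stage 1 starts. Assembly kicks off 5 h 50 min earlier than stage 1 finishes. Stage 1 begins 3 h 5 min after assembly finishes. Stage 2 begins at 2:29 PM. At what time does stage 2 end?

Stage 1 ends at 2:29 PM + 105 min = 4:14 PM.
Assembly starts at 4:14 PM − 350 min = 10:24 AM.
Shipping prep ends at 10:24 AM − 10 min = 10:14 AM.
Assembly ends at 10:14 AM + 145 min = 12:39 PM.
Stage 1 starts at 12:39 PM + 185 min = 3:44 PM.
So stage 2 ends at 3:44 PM.

3:44 PM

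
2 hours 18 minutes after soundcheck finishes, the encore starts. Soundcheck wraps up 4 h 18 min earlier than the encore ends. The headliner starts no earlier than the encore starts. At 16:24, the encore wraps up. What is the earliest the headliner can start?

14:24

Soundcheck ends at 16:24 − 258 min = 12:06.
The encore starts at 12:06 + 138 min = 14:24.
The headliner is bounded by the encore, so the earliest it can start is 14:24.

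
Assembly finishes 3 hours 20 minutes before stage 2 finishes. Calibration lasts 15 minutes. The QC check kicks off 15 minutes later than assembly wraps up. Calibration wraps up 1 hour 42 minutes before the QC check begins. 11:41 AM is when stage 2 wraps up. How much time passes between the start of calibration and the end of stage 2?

Assembly ends at 11:41 AM − 200 min = 8:21 AM.
The QC check starts at 8:21 AM + 15 min = 8:36 AM.
Calibration ends at 8:36 AM − 102 min = 6:54 AM.
Calibration starts at 6:54 AM − 15 min = 6:39 AM.
From 6:39 AM to 11:41 AM is 5 h 2 min.

5 h 2 min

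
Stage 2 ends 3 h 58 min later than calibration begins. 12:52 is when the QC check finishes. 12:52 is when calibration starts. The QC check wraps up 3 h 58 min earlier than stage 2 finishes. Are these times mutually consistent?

Yes

Stage 2 ends at 12:52 + 238 min = 16:50.
The QC check ends at 16:50 − 238 min = 12:52.
That matches the stated 12:52, so the schedule is consistent.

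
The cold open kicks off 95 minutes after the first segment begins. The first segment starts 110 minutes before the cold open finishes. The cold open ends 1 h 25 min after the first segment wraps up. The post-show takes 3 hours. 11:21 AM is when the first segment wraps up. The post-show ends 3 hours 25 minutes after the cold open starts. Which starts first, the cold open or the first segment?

the first segment

The cold open ends at 11:21 AM + 85 min = 12:46 PM.
The first segment starts at 12:46 PM − 110 min = 10:56 AM.
The cold open starts at 10:56 AM + 95 min = 12:31 PM.
The cold open starts at 12:31 PM and the first segment starts at 10:56 AM, so the first segment is first.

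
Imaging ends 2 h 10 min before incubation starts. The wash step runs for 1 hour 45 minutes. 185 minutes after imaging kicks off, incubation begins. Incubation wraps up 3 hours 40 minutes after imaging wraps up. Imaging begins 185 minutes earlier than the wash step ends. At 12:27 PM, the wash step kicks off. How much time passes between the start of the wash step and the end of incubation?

The wash step ends at 12:27 PM + 105 min = 2:12 PM.
Imaging starts at 2:12 PM − 185 min = 11:07 AM.
Incubation starts at 11:07 AM + 185 min = 2:12 PM.
Imaging ends at 2:12 PM − 130 min = 12:02 PM.
Incubation ends at 12:02 PM + 220 min = 3:42 PM.
From 12:27 PM to 3:42 PM is 195 minutes.

195 minutes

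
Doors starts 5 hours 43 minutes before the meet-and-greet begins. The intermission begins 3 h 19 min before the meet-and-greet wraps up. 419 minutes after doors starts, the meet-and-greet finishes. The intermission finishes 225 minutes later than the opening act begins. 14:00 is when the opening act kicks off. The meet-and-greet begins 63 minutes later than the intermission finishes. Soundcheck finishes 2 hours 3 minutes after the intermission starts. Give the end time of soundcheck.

18:48

The intermission ends at 14:00 + 225 min = 17:45.
The meet-and-greet starts at 17:45 + 63 min = 18:48.
Doors starts at 18:48 − 343 min = 13:05.
The meet-and-greet ends at 13:05 + 419 min = 20:04.
The intermission starts at 20:04 − 199 min = 16:45.
Soundcheck ends at 16:45 + 123 min = 18:48.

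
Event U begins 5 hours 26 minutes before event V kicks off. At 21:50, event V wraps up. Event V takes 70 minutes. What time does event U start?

Event V starts at 21:50 − 70 min = 20:40.
Event U starts at 20:40 − 326 min = 15:14.

15:14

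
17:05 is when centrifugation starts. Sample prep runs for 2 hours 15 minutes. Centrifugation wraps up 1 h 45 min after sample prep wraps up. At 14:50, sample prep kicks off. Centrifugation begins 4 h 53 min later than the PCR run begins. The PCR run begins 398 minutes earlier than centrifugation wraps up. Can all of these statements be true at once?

Yes

Sample prep ends at 14:50 + 135 min = 17:05.
Centrifugation ends at 17:05 + 105 min = 18:50.
The PCR run starts at 18:50 − 398 min = 12:12.
Centrifugation starts at 12:12 + 293 min = 17:05.
That matches the stated 17:05, so the schedule is consistent.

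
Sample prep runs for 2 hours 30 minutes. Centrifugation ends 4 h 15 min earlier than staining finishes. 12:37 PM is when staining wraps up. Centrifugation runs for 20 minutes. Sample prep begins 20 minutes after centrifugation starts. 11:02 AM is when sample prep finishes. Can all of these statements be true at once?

No

Centrifugation ends at 12:37 PM − 255 min = 8:22 AM.
Centrifugation starts at 8:22 AM − 20 min = 8:02 AM.
Sample prep starts at 8:02 AM + 20 min = 8:22 AM.
Sample prep ends at 8:22 AM + 150 min = 10:52 AM.
But sample prep is also said to end at 11:02 AM — a 10-minute conflict.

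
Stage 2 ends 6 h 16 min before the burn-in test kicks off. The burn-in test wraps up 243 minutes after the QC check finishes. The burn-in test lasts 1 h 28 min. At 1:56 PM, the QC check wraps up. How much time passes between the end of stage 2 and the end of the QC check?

The burn-in test ends at 1:56 PM + 243 min = 5:59 PM.
The burn-in test starts at 5:59 PM − 88 min = 4:31 PM.
Stage 2 ends at 4:31 PM − 376 min = 10:15 AM.
From 10:15 AM to 1:56 PM is 3 h 41 min.

3 h 41 min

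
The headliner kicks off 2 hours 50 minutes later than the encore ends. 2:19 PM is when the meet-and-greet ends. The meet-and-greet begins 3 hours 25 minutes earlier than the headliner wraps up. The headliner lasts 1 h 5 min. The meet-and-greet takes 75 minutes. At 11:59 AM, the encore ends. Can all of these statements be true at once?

The headliner starts at 11:59 AM + 170 min = 2:49 PM.
The headliner ends at 2:49 PM + 65 min = 3:54 PM.
The meet-and-greet starts at 3:54 PM − 205 min = 12:29 PM.
The meet-and-greet ends at 12:29 PM + 75 min = 1:44 PM.
But the meet-and-greet is also said to end at 2:19 PM — a 35-minute conflict.

No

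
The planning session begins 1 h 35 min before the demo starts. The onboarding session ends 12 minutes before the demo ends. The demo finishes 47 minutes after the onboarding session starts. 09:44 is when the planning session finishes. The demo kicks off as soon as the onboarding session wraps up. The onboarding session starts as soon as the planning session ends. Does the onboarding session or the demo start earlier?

the onboarding session

The onboarding session starts at 09:44.
The demo ends at 09:44 + 47 min = 10:31.
The onboarding session ends at 10:31 − 12 min = 10:19.
So the demo starts at 10:19.
The onboarding session starts at 09:44 and the demo starts at 10:19, so the onboarding session is first.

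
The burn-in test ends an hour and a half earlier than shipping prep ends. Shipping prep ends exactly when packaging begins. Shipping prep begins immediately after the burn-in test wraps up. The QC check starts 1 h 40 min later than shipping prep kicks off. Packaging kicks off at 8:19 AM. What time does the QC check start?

Shipping prep ends at 8:19 AM.
The burn-in test ends at 8:19 AM − 90 min = 6:49 AM.
So shipping prep starts at 6:49 AM.
The QC check starts at 6:49 AM + 100 min = 8:29 AM.

8:29 AM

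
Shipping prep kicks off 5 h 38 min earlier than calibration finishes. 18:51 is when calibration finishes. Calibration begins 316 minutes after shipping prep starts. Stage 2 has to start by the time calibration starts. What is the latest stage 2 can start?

18:29

Shipping prep starts at 18:51 − 338 min = 13:13.
Calibration starts at 13:13 + 316 min = 18:29.
Stage 2 is bounded by calibration, so the latest it can start is 18:29.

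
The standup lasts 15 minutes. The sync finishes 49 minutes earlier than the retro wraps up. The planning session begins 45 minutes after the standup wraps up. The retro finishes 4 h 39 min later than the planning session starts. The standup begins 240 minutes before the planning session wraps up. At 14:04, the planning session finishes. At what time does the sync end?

The standup starts at 14:04 − 240 min = 10:04.
The standup ends at 10:04 + 15 min = 10:19.
The planning session starts at 10:19 + 45 min = 11:04.
The retro ends at 11:04 + 279 min = 15:43.
The sync ends at 15:43 − 49 min = 14:54.

14:54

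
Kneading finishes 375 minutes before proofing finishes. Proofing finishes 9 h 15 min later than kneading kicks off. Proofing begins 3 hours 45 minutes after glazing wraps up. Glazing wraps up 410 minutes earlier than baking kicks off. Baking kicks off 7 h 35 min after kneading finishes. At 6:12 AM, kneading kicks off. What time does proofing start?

Proofing ends at 6:12 AM + 555 min = 3:27 PM.
Kneading ends at 3:27 PM − 375 min = 9:12 AM.
Baking starts at 9:12 AM + 455 min = 4:47 PM.
Glazing ends at 4:47 PM − 410 min = 9:57 AM.
Proofing starts at 9:57 AM + 225 min = 1:42 PM.

1:42 PM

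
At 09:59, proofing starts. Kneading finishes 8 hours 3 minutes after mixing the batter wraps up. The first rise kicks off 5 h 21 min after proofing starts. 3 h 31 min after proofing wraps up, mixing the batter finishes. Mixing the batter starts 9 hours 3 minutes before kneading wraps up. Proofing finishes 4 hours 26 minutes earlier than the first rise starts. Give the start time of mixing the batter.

The first rise starts at 09:59 + 321 min = 15:20.
Proofing ends at 15:20 − 266 min = 10:54.
Mixing the batter ends at 10:54 + 211 min = 14:25.
Kneading ends at 14:25 + 483 min = 22:28.
Mixing the batter starts at 22:28 − 543 min = 13:25.

13:25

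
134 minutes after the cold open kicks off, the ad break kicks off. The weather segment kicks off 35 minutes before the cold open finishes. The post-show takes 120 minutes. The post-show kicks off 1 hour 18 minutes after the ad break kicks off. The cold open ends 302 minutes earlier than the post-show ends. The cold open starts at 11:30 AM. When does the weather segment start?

11:25 AM

The ad break starts at 11:30 AM + 134 min = 1:44 PM.
The post-show starts at 1:44 PM + 78 min = 3:02 PM.
The post-show ends at 3:02 PM + 120 min = 5:02 PM.
The cold open ends at 5:02 PM − 302 min = 12:00 PM.
The weather segment starts at 12:00 PM − 35 min = 11:25 AM.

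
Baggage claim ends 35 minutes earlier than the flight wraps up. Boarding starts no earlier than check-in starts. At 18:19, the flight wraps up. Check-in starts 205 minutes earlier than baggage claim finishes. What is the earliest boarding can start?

Baggage claim ends at 18:19 − 35 min = 17:44.
Check-in starts at 17:44 − 205 min = 14:19.
Boarding is bounded by check-in, so the earliest it can start is 14:19.

14:19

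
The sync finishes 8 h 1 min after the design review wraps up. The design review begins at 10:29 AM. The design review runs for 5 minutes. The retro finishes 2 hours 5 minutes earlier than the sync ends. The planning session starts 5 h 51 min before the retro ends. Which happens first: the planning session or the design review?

The design review ends at 10:29 AM + 5 min = 10:34 AM.
The sync ends at 10:34 AM + 481 min = 6:35 PM.
The retro ends at 6:35 PM − 125 min = 4:30 PM.
The planning session starts at 4:30 PM − 351 min = 10:39 AM.
The planning session starts at 10:39 AM and the design review starts at 10:29 AM, so the design review is first.

the design review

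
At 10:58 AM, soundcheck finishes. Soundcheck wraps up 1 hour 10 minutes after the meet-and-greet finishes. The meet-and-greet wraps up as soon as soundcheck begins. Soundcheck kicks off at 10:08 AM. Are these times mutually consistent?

No

The meet-and-greet ends at 10:08 AM.
Soundcheck ends at 10:08 AM + 70 min = 11:18 AM.
But soundcheck is also said to end at 10:58 AM — a 20-minute conflict.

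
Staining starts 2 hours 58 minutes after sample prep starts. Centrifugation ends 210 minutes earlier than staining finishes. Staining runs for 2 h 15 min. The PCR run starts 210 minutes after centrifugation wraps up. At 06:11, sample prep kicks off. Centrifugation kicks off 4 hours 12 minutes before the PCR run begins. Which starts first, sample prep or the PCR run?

Staining starts at 06:11 + 178 min = 09:09.
Staining ends at 09:09 + 135 min = 11:24.
Centrifugation ends at 11:24 − 210 min = 07:54.
The PCR run starts at 07:54 + 210 min = 11:24.
Sample prep starts at 06:11 and the PCR run starts at 11:24, so sample prep is first.

sample prep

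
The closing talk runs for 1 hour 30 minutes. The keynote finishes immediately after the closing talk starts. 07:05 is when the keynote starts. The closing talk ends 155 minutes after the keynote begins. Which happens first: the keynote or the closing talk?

The closing talk ends at 07:05 + 155 min = 09:40.
The closing talk starts at 09:40 − 90 min = 08:10.
The keynote starts at 07:05 and the closing talk starts at 08:10, so the keynote is first.

the keynote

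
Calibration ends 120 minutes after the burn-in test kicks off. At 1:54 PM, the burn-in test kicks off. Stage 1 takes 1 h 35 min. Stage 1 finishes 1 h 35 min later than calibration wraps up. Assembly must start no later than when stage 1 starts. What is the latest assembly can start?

3:54 PM

Calibration ends at 1:54 PM + 120 min = 3:54 PM.
Stage 1 ends at 3:54 PM + 95 min = 5:29 PM.
Stage 1 starts at 5:29 PM − 95 min = 3:54 PM.
Assembly is bounded by stage 1, so the latest it can start is 3:54 PM.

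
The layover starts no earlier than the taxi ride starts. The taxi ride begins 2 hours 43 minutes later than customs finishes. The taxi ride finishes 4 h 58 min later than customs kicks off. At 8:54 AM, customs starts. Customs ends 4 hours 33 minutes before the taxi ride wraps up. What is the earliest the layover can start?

12:02 PM

The taxi ride ends at 8:54 AM + 298 min = 1:52 PM.
Customs ends at 1:52 PM − 273 min = 9:19 AM.
The taxi ride starts at 9:19 AM + 163 min = 12:02 PM.
The layover is bounded by the taxi ride, so the earliest it can start is 12:02 PM.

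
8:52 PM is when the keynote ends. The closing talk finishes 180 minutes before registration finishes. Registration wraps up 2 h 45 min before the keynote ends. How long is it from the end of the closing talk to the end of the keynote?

345 minutes

Registration ends at 8:52 PM − 165 min = 6:07 PM.
The closing talk ends at 6:07 PM − 180 min = 3:07 PM.
From 3:07 PM to 8:52 PM is 345 minutes.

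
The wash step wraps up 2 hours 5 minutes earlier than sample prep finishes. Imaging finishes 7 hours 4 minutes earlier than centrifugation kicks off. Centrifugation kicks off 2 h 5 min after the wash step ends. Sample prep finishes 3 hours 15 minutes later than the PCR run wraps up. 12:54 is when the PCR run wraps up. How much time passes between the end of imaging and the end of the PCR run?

Sample prep ends at 12:54 + 195 min = 16:09.
The wash step ends at 16:09 − 125 min = 14:04.
Centrifugation starts at 14:04 + 125 min = 16:09.
Imaging ends at 16:09 − 424 min = 09:05.
From 09:05 to 12:54 is 229 minutes.

229 minutes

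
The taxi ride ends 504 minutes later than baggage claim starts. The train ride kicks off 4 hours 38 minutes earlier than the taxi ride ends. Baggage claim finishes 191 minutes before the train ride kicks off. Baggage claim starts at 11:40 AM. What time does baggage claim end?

12:15 PM

The taxi ride ends at 11:40 AM + 504 min = 8:04 PM.
The train ride starts at 8:04 PM − 278 min = 3:26 PM.
Baggage claim ends at 3:26 PM − 191 min = 12:15 PM.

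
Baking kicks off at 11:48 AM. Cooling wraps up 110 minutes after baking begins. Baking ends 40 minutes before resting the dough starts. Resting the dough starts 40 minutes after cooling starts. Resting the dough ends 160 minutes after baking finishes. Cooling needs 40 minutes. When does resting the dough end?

Cooling ends at 11:48 AM + 110 min = 1:38 PM.
Cooling starts at 1:38 PM − 40 min = 12:58 PM.
Resting the dough starts at 12:58 PM + 40 min = 1:38 PM.
Baking ends at 1:38 PM − 40 min = 12:58 PM.
Resting the dough ends at 12:58 PM + 160 min = 3:38 PM.

3:38 PM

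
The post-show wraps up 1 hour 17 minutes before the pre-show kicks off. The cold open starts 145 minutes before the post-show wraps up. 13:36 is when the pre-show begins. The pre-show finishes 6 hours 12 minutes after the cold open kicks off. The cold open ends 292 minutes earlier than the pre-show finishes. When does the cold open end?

11:14

The post-show ends at 13:36 − 77 min = 12:19.
The cold open starts at 12:19 − 145 min = 09:54.
The pre-show ends at 09:54 + 372 min = 16:06.
The cold open ends at 16:06 − 292 min = 11:14.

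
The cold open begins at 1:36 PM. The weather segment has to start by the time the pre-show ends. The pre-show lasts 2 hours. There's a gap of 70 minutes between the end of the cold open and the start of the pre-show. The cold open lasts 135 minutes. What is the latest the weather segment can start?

The cold open ends at 1:36 PM + 135 min = 3:51 PM.
The pre-show starts at 3:51 PM + 70 min = 5:01 PM.
The pre-show ends at 5:01 PM + 120 min = 7:01 PM.
The weather segment is bounded by the pre-show, so the latest it can start is 7:01 PM.

7:01 PM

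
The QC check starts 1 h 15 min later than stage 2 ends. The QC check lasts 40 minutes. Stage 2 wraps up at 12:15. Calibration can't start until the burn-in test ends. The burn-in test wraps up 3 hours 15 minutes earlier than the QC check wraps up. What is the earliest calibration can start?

The QC check starts at 12:15 + 75 min = 13:30.
The QC check ends at 13:30 + 40 min = 14:10.
The burn-in test ends at 14:10 − 195 min = 10:55.
Calibration is bounded by the burn-in test, so the earliest it can start is 10:55.

10:55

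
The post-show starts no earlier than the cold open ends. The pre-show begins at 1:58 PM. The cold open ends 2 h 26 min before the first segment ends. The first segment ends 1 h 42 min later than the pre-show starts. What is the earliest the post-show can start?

1:14 PM

The first segment ends at 1:58 PM + 102 min = 3:40 PM.
The cold open ends at 3:40 PM − 146 min = 1:14 PM.
The post-show is bounded by the cold open, so the earliest it can start is 1:14 PM.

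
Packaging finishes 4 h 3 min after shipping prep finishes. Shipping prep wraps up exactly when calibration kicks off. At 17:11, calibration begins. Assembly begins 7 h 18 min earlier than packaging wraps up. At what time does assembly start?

Shipping prep ends at 17:11.
Packaging ends at 17:11 + 243 min = 21:14.
Assembly starts at 21:14 − 438 min = 13:56.

13:56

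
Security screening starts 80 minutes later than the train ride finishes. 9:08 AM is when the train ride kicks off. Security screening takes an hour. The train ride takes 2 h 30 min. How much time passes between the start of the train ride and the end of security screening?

The train ride ends at 9:08 AM + 150 min = 11:38 AM.
Security screening starts at 11:38 AM + 80 min = 12:58 PM.
Security screening ends at 12:58 PM + 60 min = 1:58 PM.
From 9:08 AM to 1:58 PM is 4 h 50 min.

4 h 50 min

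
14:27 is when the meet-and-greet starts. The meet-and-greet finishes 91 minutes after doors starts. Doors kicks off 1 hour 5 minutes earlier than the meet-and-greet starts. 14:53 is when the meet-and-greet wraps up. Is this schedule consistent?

Doors starts at 14:27 − 65 min = 13:22.
The meet-and-greet ends at 13:22 + 91 min = 14:53.
That matches the stated 14:53, so the schedule is consistent.

Yes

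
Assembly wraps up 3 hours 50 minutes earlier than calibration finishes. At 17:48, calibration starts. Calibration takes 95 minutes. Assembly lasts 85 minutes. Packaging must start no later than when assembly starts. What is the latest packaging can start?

14:08

Calibration ends at 17:48 + 95 min = 19:23.
Assembly ends at 19:23 − 230 min = 15:33.
Assembly starts at 15:33 − 85 min = 14:08.
Packaging is bounded by assembly, so the latest it can start is 14:08.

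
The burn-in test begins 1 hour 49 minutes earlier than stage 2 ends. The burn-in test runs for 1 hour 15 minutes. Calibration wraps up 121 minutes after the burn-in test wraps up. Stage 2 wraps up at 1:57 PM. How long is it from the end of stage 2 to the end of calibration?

87 minutes

The burn-in test starts at 1:57 PM − 109 min = 12:08 PM.
The burn-in test ends at 12:08 PM + 75 min = 1:23 PM.
Calibration ends at 1:23 PM + 121 min = 3:24 PM.
From 1:57 PM to 3:24 PM is 87 minutes.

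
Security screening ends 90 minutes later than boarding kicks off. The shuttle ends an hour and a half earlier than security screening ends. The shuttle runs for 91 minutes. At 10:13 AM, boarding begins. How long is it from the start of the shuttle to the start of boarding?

Security screening ends at 10:13 AM + 90 min = 11:43 AM.
The shuttle ends at 11:43 AM − 90 min = 10:13 AM.
The shuttle starts at 10:13 AM − 91 min = 8:42 AM.
From 8:42 AM to 10:13 AM is 1 h 31 min.

1 h 31 min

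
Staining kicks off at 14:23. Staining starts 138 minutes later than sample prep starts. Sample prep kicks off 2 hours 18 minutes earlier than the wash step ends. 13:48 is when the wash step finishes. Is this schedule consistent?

Sample prep starts at 13:48 − 138 min = 11:30.
Staining starts at 11:30 + 138 min = 13:48.
But staining is also said to start at 14:23 — a 35-minute conflict.

No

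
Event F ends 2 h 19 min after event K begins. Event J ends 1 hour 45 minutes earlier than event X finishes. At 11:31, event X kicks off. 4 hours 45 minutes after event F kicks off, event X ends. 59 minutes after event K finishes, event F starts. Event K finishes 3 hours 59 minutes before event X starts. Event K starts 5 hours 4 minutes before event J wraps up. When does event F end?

08:46

Event K ends at 11:31 − 239 min = 07:32.
Event F starts at 07:32 + 59 min = 08:31.
Event X ends at 08:31 + 285 min = 13:16.
Event J ends at 13:16 − 105 min = 11:31.
Event K starts at 11:31 − 304 min = 06:27.
Event F ends at 06:27 + 139 min = 08:46.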